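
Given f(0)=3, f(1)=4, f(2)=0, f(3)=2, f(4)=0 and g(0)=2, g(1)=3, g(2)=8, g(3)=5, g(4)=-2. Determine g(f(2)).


f(2) = 0
g(0) = 2

2


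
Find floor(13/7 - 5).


-4


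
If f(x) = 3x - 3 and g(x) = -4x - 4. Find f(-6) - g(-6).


f(-6) = -21
g(-6) = 20
Difference = -41

-41


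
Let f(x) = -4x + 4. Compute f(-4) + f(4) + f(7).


-16


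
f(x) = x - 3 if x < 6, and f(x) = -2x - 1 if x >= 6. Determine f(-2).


-2 satisfies x < 6
f(-2) = -5

-5


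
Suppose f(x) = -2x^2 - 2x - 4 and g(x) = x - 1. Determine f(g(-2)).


g(-2) = -3
f(-3) = (-2)*(-3)^2 - 2*(-3) - 4 = -16

-16


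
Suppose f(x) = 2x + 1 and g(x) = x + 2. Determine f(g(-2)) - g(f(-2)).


f(g(-2)) = 1
g(f(-2)) = -1
Difference = 2

2


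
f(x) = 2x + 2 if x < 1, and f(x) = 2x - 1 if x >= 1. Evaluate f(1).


1


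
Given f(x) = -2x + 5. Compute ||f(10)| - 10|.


f(10) = -15
|-15| = 15
|15 - 10| = 5

5


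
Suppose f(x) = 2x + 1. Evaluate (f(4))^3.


f(4) = 9
(9)^3 = 729

729


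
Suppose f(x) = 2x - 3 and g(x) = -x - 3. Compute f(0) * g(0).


9


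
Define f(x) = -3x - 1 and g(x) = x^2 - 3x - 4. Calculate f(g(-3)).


g(-3) = 14
f(14) = -43

-43


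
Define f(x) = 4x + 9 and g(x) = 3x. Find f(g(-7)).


g(-7) = -21
f(-21) = -75

-75


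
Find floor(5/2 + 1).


5/2 = 2.5
2.5 + 1 = 3.5
floor(3.5) = 3

3


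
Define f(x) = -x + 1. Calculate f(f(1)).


f(1) = 0
f(0) = 1

1


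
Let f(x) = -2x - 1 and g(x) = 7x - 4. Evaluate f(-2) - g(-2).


21


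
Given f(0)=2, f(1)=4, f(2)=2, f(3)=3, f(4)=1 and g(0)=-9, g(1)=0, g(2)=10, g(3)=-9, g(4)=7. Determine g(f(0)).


f(0) = 2
g(2) = 10

10


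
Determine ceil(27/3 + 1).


27/3 = 9
9 + 1 = 10
ceil(10) = 10

10


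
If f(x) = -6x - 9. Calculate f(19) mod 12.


f(19) = -123
-123 mod 12 = 9

9


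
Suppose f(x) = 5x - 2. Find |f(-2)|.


f(-2) = -12
|-12| = 12

12


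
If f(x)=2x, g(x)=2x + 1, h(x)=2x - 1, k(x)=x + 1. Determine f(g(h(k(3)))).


k(3) = 4
h(4) = 7
g(7) = 15
f(15) = 30

30


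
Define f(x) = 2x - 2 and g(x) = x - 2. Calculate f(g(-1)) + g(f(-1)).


f(g(-1)) = -8
g(f(-1)) = -6
Sum = -14

-14


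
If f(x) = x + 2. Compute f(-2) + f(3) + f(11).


f(-2) = 0
f(3) = 5
f(11) = 13
Sum = 18

18


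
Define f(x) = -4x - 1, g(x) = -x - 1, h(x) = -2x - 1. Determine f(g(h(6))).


-49


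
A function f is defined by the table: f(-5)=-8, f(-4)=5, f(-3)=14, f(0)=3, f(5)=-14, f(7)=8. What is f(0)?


Reading from the table at x = 0

3


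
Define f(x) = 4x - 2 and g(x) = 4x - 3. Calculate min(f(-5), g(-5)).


f(-5) = -22
g(-5) = -23
min = -23

-23


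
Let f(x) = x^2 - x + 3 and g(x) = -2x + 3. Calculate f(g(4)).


33


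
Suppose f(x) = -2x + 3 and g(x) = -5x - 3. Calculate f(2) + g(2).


f(2) = -1
g(2) = -13
Sum = -14

-14


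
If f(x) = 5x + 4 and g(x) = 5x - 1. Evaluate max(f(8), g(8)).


f(8) = 44
g(8) = 39
max = 44

44


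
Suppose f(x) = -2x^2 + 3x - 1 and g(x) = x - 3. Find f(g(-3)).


g(-3) = -6
f(-6) = (-2)*(-6)^2 + 3*(-6) - 1 = -91

-91


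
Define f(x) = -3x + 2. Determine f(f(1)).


f(1) = -1
f(-1) = 5

5


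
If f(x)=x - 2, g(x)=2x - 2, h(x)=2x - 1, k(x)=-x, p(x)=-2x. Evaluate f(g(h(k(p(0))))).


-6


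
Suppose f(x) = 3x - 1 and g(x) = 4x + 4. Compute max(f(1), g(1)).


f(1) = 2
g(1) = 8
max = 8

8


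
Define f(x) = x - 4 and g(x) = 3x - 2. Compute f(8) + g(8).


f(8) = 4
g(8) = 22
Sum = 26

26


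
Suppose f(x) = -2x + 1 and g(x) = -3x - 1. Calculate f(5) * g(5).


f(5) = -9
g(5) = -16
Product = 144

144


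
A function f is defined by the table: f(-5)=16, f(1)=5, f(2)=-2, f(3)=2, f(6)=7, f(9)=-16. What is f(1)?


Reading from the table at x = 1

5


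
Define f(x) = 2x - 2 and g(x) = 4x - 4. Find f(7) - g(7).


f(7) = 12
g(7) = 24
Difference = -12

-12


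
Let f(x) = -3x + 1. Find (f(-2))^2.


f(-2) = 7
(7)^2 = 49

49


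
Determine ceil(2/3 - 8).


-7


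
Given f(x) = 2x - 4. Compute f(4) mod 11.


f(4) = 4
4 mod 11 = 4

4


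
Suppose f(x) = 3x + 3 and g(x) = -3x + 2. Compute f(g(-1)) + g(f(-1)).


f(g(-1)) = 18
g(f(-1)) = 2
Sum = 20

20


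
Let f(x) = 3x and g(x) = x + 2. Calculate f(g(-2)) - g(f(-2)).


f(g(-2)) = 0
g(f(-2)) = -4
Difference = 4

4


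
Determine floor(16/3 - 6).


16/3 = 5.3333
5.3333 - 6 = -0.6667
floor(-0.6667) = -1

-1


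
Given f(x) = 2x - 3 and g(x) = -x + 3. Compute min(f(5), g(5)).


-2


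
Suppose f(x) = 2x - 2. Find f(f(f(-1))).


f(-1) = -4
f(-4) = -10
f(-10) = -22

-22


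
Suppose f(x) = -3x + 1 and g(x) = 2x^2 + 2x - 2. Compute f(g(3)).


g(3) = 22
f(22) = -65

-65


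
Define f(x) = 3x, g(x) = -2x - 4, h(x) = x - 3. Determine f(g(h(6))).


h(6) = 3
g(3) = -10
f(-10) = -30

-30


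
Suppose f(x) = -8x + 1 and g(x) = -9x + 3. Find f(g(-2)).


g(-2) = 21
f(21) = -167

-167


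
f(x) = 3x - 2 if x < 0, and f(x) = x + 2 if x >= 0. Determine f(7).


7 satisfies x >= 0
f(7) = 9

9


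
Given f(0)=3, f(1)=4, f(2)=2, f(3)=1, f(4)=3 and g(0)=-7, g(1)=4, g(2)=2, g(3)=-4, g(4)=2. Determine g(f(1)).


2


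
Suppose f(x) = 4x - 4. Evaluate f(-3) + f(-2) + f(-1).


-36


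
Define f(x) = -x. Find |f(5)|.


f(5) = -5
|-5| = 5

5


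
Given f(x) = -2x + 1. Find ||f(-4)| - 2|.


f(-4) = 9
|9| = 9
|9 - 2| = 7

7


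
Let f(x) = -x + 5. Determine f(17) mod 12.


f(17) = -12
-12 mod 12 = 0

0


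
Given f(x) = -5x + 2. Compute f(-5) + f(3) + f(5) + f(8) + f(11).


-100


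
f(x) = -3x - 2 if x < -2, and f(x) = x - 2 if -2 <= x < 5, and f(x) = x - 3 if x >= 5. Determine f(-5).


-5 satisfies x < -2
f(-5) = 13

13


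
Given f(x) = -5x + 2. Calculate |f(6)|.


28


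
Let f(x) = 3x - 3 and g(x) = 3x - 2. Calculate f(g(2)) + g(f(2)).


f(g(2)) = 9
g(f(2)) = 7
Sum = 16

16


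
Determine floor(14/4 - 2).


14/4 = 3.5
3.5 - 2 = 1.5
floor(1.5) = 1

1


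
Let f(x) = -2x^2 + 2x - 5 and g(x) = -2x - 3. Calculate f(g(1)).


-65


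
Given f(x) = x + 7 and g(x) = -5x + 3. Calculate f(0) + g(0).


f(0) = 7
g(0) = 3
Sum = 10

10


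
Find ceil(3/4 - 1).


3/4 = 0.75
0.75 - 1 = -0.25
ceil(-0.25) = 0

0


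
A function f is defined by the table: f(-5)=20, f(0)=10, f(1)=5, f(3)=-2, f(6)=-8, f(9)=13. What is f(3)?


Reading from the table at x = 3

-2


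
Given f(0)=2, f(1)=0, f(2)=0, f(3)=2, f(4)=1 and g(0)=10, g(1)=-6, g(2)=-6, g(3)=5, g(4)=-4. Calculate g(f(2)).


10


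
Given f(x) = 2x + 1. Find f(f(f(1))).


f(1) = 3
f(3) = 7
f(7) = 15

15


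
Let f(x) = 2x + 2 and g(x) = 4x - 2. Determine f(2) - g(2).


f(2) = 6
g(2) = 6
Difference = 0

0


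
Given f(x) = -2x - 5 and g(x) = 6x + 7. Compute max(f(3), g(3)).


f(3) = -11
g(3) = 25
max = 25

25


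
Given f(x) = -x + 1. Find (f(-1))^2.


4


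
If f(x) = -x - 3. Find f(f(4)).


f(4) = -7
f(-7) = 4

4


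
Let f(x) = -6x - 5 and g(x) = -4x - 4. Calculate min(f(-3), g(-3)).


f(-3) = 13
g(-3) = 8
min = 8

8


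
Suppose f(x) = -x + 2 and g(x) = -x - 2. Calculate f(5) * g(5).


21


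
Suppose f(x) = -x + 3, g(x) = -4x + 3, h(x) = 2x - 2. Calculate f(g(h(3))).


h(3) = 4
g(4) = -13
f(-13) = 16

16


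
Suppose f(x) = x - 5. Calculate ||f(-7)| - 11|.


1


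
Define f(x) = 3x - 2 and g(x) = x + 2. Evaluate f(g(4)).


g(4) = 6
f(6) = 16

16


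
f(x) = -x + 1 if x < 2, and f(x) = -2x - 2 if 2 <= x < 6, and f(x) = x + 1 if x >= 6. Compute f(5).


-12


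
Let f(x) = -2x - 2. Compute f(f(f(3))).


-30


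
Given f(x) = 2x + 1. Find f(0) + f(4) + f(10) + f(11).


f(0) = 1
f(4) = 9
f(10) = 21
f(11) = 23
Sum = 54

54


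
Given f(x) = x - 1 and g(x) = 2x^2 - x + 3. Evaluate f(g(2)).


g(2) = 9
f(9) = 8

8


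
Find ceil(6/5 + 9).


11


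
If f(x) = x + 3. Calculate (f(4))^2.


49


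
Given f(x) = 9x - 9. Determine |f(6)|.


f(6) = 45
|45| = 45

45


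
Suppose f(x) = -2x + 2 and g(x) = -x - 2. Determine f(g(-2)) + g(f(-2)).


f(g(-2)) = 2
g(f(-2)) = -8
Sum = -6

-6


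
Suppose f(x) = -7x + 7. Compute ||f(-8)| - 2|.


f(-8) = 63
|63| = 63
|63 - 2| = 61

61


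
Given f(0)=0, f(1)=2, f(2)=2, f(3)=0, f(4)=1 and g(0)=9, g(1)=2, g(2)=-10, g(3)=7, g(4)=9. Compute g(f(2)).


f(2) = 2
g(2) = -10

-10


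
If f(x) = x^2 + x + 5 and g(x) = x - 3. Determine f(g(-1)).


g(-1) = -4
f(-4) = 1*(-4)^2 + 1*(-4) + 5 = 17

17


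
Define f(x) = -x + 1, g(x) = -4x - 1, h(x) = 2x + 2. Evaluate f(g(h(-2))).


h(-2) = -2
g(-2) = 7
f(7) = -6

-6


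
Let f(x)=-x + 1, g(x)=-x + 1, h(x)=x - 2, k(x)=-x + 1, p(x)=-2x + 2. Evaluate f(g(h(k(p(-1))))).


p(-1) = 4
k(4) = -3
h(-3) = -5
g(-5) = 6
f(6) = -5

-5


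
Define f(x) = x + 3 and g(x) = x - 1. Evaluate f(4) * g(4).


21


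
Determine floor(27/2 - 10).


27/2 = 13.5
13.5 - 10 = 3.5
floor(3.5) = 3

3


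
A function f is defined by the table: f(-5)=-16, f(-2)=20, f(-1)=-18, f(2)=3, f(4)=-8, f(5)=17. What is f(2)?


Reading from the table at x = 2

3


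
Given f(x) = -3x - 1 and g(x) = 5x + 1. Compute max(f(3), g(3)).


f(3) = -10
g(3) = 16
max = 16

16


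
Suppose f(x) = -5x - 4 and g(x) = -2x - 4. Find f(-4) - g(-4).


12


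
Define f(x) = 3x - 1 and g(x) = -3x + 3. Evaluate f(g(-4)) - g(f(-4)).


2


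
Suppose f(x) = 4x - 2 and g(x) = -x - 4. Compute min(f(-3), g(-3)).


f(-3) = -14
g(-3) = -1
min = -14

-14


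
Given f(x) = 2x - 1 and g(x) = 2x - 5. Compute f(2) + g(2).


f(2) = 3
g(2) = -1
Sum = 2

2


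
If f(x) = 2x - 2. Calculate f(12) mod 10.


f(12) = 22
22 mod 10 = 2

2


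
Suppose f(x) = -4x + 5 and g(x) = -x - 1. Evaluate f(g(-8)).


g(-8) = 7
f(7) = -23

-23


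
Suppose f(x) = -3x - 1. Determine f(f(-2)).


-16


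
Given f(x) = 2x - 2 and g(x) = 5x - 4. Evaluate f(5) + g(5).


f(5) = 8
g(5) = 21
Sum = 29

29


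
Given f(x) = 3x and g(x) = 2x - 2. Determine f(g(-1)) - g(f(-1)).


-4


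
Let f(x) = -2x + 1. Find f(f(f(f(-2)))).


f(-2) = 5
f(5) = -9
f(-9) = 19
f(19) = -37

-37


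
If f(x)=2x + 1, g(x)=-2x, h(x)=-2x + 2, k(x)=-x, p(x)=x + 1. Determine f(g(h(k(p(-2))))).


p(-2) = -1
k(-1) = 1
h(1) = 0
g(0) = 0
f(0) = 1

1


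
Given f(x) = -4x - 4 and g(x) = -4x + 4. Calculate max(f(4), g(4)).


f(4) = -20
g(4) = -12
max = -12

-12


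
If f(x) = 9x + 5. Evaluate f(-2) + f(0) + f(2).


f(-2) = -13
f(0) = 5
f(2) = 23
Sum = 15

15


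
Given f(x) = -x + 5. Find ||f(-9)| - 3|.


11


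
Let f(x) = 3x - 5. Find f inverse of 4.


3


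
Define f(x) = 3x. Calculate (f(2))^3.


f(2) = 6
(6)^3 = 216

216


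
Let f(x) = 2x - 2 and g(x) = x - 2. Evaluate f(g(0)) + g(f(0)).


f(g(0)) = -6
g(f(0)) = -4
Sum = -10

-10


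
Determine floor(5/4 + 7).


5/4 = 1.25
1.25 + 7 = 8.25
floor(8.25) = 8

8


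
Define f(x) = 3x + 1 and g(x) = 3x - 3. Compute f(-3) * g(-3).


f(-3) = -8
g(-3) = -12
Product = 96

96


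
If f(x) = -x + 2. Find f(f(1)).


f(1) = 1
f(1) = 1

1


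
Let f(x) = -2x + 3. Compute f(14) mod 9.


f(14) = -25
-25 mod 9 = 2

2


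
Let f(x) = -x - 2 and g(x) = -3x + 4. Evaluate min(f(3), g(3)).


f(3) = -5
g(3) = -5
min = -5

-5


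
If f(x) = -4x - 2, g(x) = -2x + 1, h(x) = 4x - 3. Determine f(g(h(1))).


2


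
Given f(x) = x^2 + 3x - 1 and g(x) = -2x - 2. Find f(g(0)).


g(0) = -2
f(-2) = 1*(-2)^2 + 3*(-2) - 1 = -3

-3


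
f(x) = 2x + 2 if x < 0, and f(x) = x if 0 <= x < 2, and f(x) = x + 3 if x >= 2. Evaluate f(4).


4 satisfies x >= 2
f(4) = 7

7


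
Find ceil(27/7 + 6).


27/7 = 3.8571
3.8571 + 6 = 9.8571
ceil(9.8571) = 10

10


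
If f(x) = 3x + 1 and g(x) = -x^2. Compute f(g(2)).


g(2) = -4
f(-4) = -11

-11


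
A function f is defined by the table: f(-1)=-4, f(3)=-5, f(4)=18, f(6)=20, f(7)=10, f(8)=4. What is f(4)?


Reading from the table at x = 4

18


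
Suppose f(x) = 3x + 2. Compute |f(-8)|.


22


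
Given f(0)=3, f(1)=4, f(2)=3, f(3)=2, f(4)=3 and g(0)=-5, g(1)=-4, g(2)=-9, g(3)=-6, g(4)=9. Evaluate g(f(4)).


f(4) = 3
g(3) = -6

-6


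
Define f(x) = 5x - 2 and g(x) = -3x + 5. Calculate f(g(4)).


g(4) = -7
f(-7) = -37

-37


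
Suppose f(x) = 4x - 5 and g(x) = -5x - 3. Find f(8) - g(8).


f(8) = 27
g(8) = -43
Difference = 70

70


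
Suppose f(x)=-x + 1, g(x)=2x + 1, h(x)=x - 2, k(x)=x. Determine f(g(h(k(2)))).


0


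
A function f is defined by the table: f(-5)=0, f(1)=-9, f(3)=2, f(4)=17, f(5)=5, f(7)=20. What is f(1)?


Reading from the table at x = 1

-9


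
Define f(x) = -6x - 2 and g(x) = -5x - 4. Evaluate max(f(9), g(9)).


f(9) = -56
g(9) = -49
max = -49

-49


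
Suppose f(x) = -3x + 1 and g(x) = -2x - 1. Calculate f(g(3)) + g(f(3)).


f(g(3)) = 22
g(f(3)) = 15
Sum = 37

37


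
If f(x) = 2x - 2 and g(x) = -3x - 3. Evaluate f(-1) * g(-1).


f(-1) = -4
g(-1) = 0
Product = 0

0


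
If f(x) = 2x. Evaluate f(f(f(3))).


f(3) = 6
f(6) = 12
f(12) = 24

24


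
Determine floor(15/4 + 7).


15/4 = 3.75
3.75 + 7 = 10.75
floor(10.75) = 10

10


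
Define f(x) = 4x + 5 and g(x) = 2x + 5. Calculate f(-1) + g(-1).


4


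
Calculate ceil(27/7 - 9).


27/7 = 3.8571
3.8571 - 9 = -5.1429
ceil(-5.1429) = -5

-5


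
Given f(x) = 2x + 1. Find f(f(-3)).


f(-3) = -5
f(-5) = -9

-9


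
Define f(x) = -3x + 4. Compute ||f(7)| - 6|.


f(7) = -17
|-17| = 17
|17 - 6| = 11

11


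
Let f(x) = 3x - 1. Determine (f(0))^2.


f(0) = -1
(-1)^2 = 1

1


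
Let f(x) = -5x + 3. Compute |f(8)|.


f(8) = -37
|-37| = 37

37


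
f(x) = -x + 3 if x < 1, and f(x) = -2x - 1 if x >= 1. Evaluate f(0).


0 satisfies x < 1
f(0) = 3

3


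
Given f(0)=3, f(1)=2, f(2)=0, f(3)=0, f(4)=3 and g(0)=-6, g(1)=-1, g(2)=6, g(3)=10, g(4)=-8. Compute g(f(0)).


f(0) = 3
g(3) = 10

10


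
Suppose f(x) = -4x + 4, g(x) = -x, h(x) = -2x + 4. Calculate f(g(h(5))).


h(5) = -6
g(-6) = 6
f(6) = -20

-20


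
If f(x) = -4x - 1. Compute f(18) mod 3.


f(18) = -73
-73 mod 3 = 2

2


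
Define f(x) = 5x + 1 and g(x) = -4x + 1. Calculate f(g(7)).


g(7) = -27
f(-27) = -134

-134


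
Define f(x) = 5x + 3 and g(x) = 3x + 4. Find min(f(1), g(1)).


f(1) = 8
g(1) = 7
min = 7

7


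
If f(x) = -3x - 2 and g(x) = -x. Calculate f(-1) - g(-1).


f(-1) = 1
g(-1) = 1
Difference = 0

0


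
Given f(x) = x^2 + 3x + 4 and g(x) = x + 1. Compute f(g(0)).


g(0) = 1
f(1) = 1*(1)^2 + 3*(1) + 4 = 8

8


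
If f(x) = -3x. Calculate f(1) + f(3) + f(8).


f(1) = -3
f(3) = -9
f(8) = -24
Sum = -36

-36


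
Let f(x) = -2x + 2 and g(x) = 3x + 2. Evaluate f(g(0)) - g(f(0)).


f(g(0)) = -2
g(f(0)) = 8
Difference = -10

-10


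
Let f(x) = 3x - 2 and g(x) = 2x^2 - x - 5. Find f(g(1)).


g(1) = -4
f(-4) = -14

-14


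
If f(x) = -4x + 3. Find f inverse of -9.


Solve -4x + 3 = -9
x = (-9 - 3) / (-4) = 3

3


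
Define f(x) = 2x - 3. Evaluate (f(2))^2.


f(2) = 1
(1)^2 = 1

1


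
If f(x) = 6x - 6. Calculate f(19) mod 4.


f(19) = 108
108 mod 4 = 0

0


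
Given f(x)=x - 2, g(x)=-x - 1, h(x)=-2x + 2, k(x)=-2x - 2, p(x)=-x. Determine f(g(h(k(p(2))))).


-1


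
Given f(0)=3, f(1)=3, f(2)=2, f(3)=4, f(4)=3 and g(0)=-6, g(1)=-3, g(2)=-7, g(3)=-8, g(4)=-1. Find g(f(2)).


f(2) = 2
g(2) = -7

-7


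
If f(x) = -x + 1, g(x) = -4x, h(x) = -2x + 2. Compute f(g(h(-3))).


h(-3) = 8
g(8) = -32
f(-32) = 33

33


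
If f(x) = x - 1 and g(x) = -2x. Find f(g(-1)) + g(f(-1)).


f(g(-1)) = 1
g(f(-1)) = 4
Sum = 5

5


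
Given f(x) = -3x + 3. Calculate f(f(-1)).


f(-1) = 6
f(6) = -15

-15


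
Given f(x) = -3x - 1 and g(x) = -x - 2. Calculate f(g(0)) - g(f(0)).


f(g(0)) = 5
g(f(0)) = -1
Difference = 6

6


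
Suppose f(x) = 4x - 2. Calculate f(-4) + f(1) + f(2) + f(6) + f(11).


f(-4) = -18
f(1) = 2
f(2) = 6
f(6) = 22
f(11) = 42
Sum = 54

54


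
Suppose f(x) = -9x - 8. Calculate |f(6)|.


62


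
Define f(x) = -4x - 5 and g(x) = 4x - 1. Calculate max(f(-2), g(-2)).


f(-2) = 3
g(-2) = -9
max = 3

3


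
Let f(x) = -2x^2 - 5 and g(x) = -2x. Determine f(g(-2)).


g(-2) = 4
f(4) = (-2)*(4)^2 - 5 = -37

-37


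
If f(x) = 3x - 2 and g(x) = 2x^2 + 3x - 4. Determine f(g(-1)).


g(-1) = -5
f(-5) = -17

-17


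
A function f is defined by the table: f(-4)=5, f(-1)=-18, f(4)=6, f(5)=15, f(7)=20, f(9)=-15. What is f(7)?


Reading from the table at x = 7

20


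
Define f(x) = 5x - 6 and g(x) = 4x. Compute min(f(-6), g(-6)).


f(-6) = -36
g(-6) = -24
min = -36

-36


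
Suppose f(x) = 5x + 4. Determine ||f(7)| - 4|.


f(7) = 39
|39| = 39
|39 - 4| = 35

35


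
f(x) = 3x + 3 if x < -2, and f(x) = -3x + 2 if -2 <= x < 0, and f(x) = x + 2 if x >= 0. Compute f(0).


2


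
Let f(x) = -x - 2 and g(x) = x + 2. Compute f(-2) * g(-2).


f(-2) = 0
g(-2) = 0
Product = 0

0


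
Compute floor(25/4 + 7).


13


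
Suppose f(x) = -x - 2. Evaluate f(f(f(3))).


f(3) = -5
f(-5) = 3
f(3) = -5

-5


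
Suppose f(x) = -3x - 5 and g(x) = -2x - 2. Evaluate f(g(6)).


g(6) = -14
f(-14) = 37

37


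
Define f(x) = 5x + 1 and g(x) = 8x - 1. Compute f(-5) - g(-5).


f(-5) = -24
g(-5) = -41
Difference = 17

17


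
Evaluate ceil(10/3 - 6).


10/3 = 3.3333
3.3333 - 6 = -2.6667
ceil(-2.6667) = -2

-2


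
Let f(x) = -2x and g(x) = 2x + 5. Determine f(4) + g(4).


f(4) = -8
g(4) = 13
Sum = 5

5


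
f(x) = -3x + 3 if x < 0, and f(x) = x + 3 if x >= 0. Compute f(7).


7 satisfies x >= 0
f(7) = 10

10


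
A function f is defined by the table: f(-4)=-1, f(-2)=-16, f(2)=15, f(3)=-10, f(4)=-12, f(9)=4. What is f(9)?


4


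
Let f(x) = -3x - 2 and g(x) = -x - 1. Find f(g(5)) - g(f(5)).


f(g(5)) = 16
g(f(5)) = 16
Difference = 0

0


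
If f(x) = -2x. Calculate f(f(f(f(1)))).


f(1) = -2
f(-2) = 4
f(4) = -8
f(-8) = 16

16


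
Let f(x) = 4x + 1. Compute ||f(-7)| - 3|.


f(-7) = -27
|-27| = 27
|27 - 3| = 24

24


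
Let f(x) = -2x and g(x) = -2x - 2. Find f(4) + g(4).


f(4) = -8
g(4) = -10
Sum = -18

-18


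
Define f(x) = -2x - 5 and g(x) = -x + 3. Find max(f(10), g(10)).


f(10) = -25
g(10) = -7
max = -7

-7


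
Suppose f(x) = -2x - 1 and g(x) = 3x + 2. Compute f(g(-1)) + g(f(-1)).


f(g(-1)) = 1
g(f(-1)) = 5
Sum = 6

6


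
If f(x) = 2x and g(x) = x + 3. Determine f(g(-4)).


g(-4) = -1
f(-1) = -2

-2


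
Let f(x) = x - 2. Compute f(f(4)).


f(4) = 2
f(2) = 0

0


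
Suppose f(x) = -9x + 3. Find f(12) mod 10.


f(12) = -105
-105 mod 10 = 5

5


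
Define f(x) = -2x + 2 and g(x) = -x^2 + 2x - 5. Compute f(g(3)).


18


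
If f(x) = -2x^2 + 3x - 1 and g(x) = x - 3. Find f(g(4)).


g(4) = 1
f(1) = (-2)*(1)^2 + 3*(1) - 1 = 0

0


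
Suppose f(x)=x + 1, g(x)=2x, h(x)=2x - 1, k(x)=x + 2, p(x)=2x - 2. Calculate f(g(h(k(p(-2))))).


p(-2) = -6
k(-6) = -4
h(-4) = -9
g(-9) = -18
f(-18) = -17

-17


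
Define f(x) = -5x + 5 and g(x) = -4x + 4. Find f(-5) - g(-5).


f(-5) = 30
g(-5) = 24
Difference = 6

6


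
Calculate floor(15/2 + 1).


15/2 = 7.5
7.5 + 1 = 8.5
floor(8.5) = 8

8


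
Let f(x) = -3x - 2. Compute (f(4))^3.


f(4) = -14
(-14)^3 = -2744

-2744


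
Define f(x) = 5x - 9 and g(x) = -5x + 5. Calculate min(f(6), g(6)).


f(6) = 21
g(6) = -25
min = -25

-25


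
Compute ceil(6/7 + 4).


6/7 = 0.8571
0.8571 + 4 = 4.8571
ceil(4.8571) = 5

5


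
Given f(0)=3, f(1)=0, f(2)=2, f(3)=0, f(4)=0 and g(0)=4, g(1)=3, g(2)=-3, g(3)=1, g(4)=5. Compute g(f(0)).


f(0) = 3
g(3) = 1

1


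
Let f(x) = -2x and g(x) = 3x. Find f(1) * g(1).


f(1) = -2
g(1) = 3
Product = -6

-6


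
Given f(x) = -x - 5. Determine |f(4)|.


f(4) = -9
|-9| = 9

9


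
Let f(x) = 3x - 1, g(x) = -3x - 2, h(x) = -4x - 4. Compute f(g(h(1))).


h(1) = -8
g(-8) = 22
f(22) = 65

65


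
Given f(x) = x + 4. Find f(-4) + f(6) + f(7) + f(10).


f(-4) = 0
f(6) = 10
f(7) = 11
f(10) = 14
Sum = 35

35


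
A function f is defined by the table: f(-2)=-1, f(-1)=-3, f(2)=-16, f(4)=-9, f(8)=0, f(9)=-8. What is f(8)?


0


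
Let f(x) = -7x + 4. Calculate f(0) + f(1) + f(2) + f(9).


f(0) = 4
f(1) = -3
f(2) = -10
f(9) = -59
Sum = -68

-68


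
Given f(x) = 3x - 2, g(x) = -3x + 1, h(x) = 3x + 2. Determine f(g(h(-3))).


h(-3) = -7
g(-7) = 22
f(22) = 64

64


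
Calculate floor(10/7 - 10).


10/7 = 1.4286
1.4286 - 10 = -8.5714
floor(-8.5714) = -9

-9


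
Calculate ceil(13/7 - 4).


13/7 = 1.8571
1.8571 - 4 = -2.1429
ceil(-2.1429) = -2

-2


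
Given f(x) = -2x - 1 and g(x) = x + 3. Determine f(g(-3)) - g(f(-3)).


f(g(-3)) = -1
g(f(-3)) = 8
Difference = -9

-9


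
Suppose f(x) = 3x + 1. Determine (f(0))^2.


f(0) = 1
(1)^2 = 1

1


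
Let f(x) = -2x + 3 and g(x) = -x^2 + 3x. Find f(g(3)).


g(3) = 0
f(0) = 3

3


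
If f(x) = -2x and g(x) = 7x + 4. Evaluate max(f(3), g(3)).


f(3) = -6
g(3) = 25
max = 25

25


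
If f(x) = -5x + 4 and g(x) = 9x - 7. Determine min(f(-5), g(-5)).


f(-5) = 29
g(-5) = -52
min = -52

-52


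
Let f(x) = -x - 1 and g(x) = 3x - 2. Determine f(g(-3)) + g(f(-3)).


f(g(-3)) = 10
g(f(-3)) = 4
Sum = 14

14


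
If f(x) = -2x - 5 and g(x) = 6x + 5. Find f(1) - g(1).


f(1) = -7
g(1) = 11
Difference = -18

-18


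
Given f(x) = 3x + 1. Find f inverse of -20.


Solve 3x + 1 = -20
x = (-20 - 1) / 3 = -7

-7


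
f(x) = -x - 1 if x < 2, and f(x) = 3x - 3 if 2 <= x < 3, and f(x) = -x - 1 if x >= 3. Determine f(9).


9 satisfies x >= 3
f(9) = -10

-10


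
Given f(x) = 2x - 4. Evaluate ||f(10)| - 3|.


f(10) = 16
|16| = 16
|16 - 3| = 13

13


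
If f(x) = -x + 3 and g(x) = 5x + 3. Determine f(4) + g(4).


f(4) = -1
g(4) = 23
Sum = 22

22


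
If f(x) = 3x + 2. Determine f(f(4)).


f(4) = 14
f(14) = 44

44


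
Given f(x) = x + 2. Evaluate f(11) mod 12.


f(11) = 13
13 mod 12 = 1

1


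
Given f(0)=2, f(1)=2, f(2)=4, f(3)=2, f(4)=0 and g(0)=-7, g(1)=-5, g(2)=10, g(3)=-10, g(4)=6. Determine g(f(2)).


f(2) = 4
g(4) = 6

6


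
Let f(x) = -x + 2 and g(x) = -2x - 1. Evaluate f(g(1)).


g(1) = -3
f(-3) = 5

5


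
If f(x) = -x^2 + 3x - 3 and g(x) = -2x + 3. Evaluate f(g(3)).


-21


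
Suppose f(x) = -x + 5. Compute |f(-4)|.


f(-4) = 9
|9| = 9

9


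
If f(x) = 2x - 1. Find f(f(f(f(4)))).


f(4) = 7
f(7) = 13
f(13) = 25
f(25) = 49

49


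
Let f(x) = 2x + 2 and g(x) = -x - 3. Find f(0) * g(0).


-6


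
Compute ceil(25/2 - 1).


12


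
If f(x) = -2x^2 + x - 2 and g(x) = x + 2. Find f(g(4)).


g(4) = 6
f(6) = (-2)*(6)^2 + 1*(6) - 2 = -68

-68


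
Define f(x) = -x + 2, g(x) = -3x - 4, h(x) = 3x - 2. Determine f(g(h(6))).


h(6) = 16
g(16) = -52
f(-52) = 54

54


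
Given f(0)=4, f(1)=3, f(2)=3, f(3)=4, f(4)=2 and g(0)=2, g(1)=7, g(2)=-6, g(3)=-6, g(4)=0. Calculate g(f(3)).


0


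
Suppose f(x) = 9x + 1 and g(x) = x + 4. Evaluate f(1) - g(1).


f(1) = 10
g(1) = 5
Difference = 5

5


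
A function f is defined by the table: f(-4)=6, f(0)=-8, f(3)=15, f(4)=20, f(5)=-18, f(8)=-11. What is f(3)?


15


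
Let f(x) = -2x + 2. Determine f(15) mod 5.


2


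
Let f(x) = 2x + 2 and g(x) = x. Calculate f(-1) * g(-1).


f(-1) = 0
g(-1) = -1
Product = 0

0


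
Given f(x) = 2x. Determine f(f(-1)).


f(-1) = -2
f(-2) = -4

-4


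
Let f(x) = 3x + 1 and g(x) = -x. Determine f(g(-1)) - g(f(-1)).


f(g(-1)) = 4
g(f(-1)) = 2
Difference = 2

2


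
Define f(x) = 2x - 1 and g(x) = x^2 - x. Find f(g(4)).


g(4) = 12
f(12) = 23

23


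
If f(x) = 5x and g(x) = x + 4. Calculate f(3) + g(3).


22


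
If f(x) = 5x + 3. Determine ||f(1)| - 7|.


f(1) = 8
|8| = 8
|8 - 7| = 1

1


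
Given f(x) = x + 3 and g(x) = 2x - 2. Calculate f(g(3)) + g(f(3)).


f(g(3)) = 7
g(f(3)) = 10
Sum = 17

17


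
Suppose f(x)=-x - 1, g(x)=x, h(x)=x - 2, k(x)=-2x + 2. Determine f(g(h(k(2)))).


3


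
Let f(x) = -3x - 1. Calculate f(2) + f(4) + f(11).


-54


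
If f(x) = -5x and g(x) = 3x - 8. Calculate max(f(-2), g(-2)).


f(-2) = 10
g(-2) = -14
max = 10

10


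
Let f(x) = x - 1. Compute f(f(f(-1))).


f(-1) = -2
f(-2) = -3
f(-3) = -4

-4


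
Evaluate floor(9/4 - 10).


9/4 = 2.25
2.25 - 10 = -7.75
floor(-7.75) = -8

-8


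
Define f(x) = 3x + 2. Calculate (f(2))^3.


f(2) = 8
(8)^3 = 512

512


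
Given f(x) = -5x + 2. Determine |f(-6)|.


f(-6) = 32
|32| = 32

32


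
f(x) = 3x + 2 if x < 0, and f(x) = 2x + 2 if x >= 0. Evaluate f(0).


0 satisfies x >= 0
f(0) = 2

2


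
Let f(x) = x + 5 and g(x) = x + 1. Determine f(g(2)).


g(2) = 3
f(3) = 8

8


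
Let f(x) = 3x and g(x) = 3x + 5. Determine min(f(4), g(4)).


f(4) = 12
g(4) = 17
min = 12

12


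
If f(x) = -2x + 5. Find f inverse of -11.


Solve -2x + 5 = -11
x = (-11 - 5) / (-2) = 8

8


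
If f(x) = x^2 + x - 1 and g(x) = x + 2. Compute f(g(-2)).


g(-2) = 0
f(0) = 1*(0)^2 + 1*(0) - 1 = -1

-1


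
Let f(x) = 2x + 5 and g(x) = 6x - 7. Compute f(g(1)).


g(1) = -1
f(-1) = 3

3


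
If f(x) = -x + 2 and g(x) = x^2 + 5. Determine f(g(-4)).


g(-4) = 21
f(21) = -19

-19


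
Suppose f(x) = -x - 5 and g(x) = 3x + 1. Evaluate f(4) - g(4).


-22


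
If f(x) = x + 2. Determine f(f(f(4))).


10


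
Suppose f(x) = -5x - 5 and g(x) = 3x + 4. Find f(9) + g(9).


-19


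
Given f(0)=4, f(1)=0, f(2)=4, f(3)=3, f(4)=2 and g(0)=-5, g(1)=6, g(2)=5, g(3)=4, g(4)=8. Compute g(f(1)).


-5


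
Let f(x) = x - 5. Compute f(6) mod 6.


f(6) = 1
1 mod 6 = 1

1


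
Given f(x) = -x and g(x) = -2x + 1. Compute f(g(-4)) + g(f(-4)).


f(g(-4)) = -9
g(f(-4)) = -7
Sum = -16

-16


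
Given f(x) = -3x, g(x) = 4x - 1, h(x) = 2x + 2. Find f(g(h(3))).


h(3) = 8
g(8) = 31
f(31) = -93

-93


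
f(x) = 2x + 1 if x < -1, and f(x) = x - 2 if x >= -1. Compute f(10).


10 satisfies x >= -1
f(10) = 8

8


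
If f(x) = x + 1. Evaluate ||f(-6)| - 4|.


f(-6) = -5
|-5| = 5
|5 - 4| = 1

1


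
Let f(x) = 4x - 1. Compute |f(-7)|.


f(-7) = -29
|-29| = 29

29


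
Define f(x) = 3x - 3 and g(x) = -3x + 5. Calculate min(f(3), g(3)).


f(3) = 6
g(3) = -4
min = -4

-4


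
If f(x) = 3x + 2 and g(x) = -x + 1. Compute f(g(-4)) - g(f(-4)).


6


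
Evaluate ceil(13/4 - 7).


13/4 = 3.25
3.25 - 7 = -3.75
ceil(-3.75) = -3

-3


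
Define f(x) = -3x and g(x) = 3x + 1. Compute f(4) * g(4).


f(4) = -12
g(4) = 13
Product = -156

-156


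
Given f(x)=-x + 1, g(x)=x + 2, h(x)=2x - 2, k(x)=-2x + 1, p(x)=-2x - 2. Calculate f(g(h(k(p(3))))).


p(3) = -8
k(-8) = 17
h(17) = 32
g(32) = 34
f(34) = -33

-33


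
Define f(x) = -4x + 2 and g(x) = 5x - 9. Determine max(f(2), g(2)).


f(2) = -6
g(2) = 1
max = 1

1


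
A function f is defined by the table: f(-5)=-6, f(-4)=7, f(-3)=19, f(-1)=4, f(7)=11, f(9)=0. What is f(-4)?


Reading from the table at x = -4

7


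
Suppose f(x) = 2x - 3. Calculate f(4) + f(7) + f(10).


f(4) = 5
f(7) = 11
f(10) = 17
Sum = 33

33


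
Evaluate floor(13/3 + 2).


13/3 = 4.3333
4.3333 + 2 = 6.3333
floor(6.3333) = 6

6


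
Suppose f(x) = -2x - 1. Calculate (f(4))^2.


f(4) = -9
(-9)^2 = 81

81


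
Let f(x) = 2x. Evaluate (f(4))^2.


f(4) = 8
(8)^2 = 64

64


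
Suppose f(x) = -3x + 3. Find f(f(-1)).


f(-1) = 6
f(6) = -15

-15


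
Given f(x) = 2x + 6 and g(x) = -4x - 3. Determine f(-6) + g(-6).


15


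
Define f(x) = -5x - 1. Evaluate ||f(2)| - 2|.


f(2) = -11
|-11| = 11
|11 - 2| = 9

9


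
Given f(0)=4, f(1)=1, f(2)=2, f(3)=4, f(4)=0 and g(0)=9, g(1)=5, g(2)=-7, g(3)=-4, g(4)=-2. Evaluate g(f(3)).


f(3) = 4
g(4) = -2

-2


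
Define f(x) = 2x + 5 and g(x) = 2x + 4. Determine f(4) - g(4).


f(4) = 13
g(4) = 12
Difference = 1

1


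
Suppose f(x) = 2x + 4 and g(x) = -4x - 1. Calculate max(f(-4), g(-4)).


f(-4) = -4
g(-4) = 15
max = 15

15


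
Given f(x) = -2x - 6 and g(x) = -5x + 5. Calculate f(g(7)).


g(7) = -30
f(-30) = 54

54


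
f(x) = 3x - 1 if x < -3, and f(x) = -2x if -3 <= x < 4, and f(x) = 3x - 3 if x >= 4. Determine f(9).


9 satisfies x >= 4
f(9) = 24

24


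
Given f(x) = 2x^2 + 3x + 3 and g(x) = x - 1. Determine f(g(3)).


g(3) = 2
f(2) = 2*(2)^2 + 3*(2) + 3 = 17

17


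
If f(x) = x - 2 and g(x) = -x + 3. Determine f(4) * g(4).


f(4) = 2
g(4) = -1
Product = -2

-2


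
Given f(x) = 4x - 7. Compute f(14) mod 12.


f(14) = 49
49 mod 12 = 1

1


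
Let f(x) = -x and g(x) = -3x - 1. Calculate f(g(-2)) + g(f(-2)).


f(g(-2)) = -5
g(f(-2)) = -7
Sum = -12

-12


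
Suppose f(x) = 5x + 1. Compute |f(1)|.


f(1) = 6
|6| = 6

6


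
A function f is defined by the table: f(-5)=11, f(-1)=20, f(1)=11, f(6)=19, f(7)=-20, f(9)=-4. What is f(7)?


Reading from the table at x = 7

-20


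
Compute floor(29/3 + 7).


29/3 = 9.6667
9.6667 + 7 = 16.6667
floor(16.6667) = 16

16


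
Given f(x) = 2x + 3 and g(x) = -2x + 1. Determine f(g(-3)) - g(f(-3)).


f(g(-3)) = 17
g(f(-3)) = 7
Difference = 10

10


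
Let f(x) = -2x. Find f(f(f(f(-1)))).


-16


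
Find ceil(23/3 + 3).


23/3 = 7.6667
7.6667 + 3 = 10.6667
ceil(10.6667) = 11

11


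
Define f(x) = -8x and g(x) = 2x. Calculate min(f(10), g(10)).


f(10) = -80
g(10) = 20
min = -80

-80


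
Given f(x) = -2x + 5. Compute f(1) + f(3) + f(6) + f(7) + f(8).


f(1) = 3
f(3) = -1
f(6) = -7
f(7) = -9
f(8) = -11
Sum = -25

-25


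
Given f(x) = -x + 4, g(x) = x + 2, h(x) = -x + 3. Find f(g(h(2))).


1


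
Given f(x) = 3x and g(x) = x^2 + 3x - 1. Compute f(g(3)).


g(3) = 17
f(17) = 51

51


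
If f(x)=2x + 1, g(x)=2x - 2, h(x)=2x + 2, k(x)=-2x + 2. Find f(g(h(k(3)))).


k(3) = -4
h(-4) = -6
g(-6) = -14
f(-14) = -27

-27


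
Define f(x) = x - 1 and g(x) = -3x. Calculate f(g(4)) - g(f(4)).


f(g(4)) = -13
g(f(4)) = -9
Difference = -4

-4


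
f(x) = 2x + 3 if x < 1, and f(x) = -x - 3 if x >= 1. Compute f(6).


6 satisfies x >= 1
f(6) = -9

-9


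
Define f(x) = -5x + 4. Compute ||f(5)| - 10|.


f(5) = -21
|-21| = 21
|21 - 10| = 11

11


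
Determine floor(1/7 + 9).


1/7 = 0.1429
0.1429 + 9 = 9.1429
floor(9.1429) = 9

9


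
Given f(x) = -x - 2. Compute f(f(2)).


f(2) = -4
f(-4) = 2

2


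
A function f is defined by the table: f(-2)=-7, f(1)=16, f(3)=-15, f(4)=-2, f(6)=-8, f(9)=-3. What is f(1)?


Reading from the table at x = 1

16


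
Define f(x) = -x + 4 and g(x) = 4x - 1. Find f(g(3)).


g(3) = 11
f(11) = -7

-7


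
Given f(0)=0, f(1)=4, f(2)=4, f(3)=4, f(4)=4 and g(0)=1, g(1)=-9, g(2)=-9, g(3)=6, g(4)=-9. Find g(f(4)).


f(4) = 4
g(4) = -9

-9


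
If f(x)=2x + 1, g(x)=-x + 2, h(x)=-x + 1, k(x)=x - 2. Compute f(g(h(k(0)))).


k(0) = -2
h(-2) = 3
g(3) = -1
f(-1) = -1

-1


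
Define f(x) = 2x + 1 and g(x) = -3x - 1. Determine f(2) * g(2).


f(2) = 5
g(2) = -7
Product = -35

-35


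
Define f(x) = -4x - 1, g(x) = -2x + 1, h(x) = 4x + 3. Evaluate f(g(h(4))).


h(4) = 19
g(19) = -37
f(-37) = 147

147


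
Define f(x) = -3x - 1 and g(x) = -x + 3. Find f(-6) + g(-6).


f(-6) = 17
g(-6) = 9
Sum = 26

26


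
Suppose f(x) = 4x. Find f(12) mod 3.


f(12) = 48
48 mod 3 = 0

0


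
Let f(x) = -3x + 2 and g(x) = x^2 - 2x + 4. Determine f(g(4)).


g(4) = 12
f(12) = -34

-34


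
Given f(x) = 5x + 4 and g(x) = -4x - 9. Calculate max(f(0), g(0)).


4


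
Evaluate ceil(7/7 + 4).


7/7 = 1
1 + 4 = 5
ceil(5) = 5

5


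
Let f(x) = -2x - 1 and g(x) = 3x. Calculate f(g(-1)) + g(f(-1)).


f(g(-1)) = 5
g(f(-1)) = 3
Sum = 8

8


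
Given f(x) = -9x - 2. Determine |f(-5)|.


f(-5) = 43
|43| = 43

43


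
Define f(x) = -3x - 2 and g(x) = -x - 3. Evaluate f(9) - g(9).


f(9) = -29
g(9) = -12
Difference = -17

-17


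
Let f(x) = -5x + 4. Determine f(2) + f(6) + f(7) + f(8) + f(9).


f(2) = -6
f(6) = -26
f(7) = -31
f(8) = -36
f(9) = -41
Sum = -140

-140


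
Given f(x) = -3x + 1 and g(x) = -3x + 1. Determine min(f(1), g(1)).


f(1) = -2
g(1) = -2
min = -2

-2


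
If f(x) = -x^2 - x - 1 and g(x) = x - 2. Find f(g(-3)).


-21


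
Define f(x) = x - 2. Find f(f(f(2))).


f(2) = 0
f(0) = -2
f(-2) = -4

-4


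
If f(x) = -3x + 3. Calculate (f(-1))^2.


f(-1) = 6
(6)^2 = 36

36


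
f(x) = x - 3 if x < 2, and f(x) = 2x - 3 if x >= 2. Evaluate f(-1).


-1 satisfies x < 2
f(-1) = -4

-4


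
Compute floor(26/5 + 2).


26/5 = 5.2
5.2 + 2 = 7.2
floor(7.2) = 7

7


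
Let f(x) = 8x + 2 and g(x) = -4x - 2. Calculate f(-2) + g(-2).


f(-2) = -14
g(-2) = 6
Sum = -8

-8


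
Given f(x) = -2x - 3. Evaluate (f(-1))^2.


f(-1) = -1
(-1)^2 = 1

1


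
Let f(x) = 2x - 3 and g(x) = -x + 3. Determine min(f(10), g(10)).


f(10) = 17
g(10) = -7
min = -7

-7


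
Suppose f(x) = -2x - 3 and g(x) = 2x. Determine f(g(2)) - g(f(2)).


f(g(2)) = -11
g(f(2)) = -14
Difference = 3

3


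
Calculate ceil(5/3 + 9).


5/3 = 1.6667
1.6667 + 9 = 10.6667
ceil(10.6667) = 11

11


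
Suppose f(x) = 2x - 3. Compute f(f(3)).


f(3) = 3
f(3) = 3

3


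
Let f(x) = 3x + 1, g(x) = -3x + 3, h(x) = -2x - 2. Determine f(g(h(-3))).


-26


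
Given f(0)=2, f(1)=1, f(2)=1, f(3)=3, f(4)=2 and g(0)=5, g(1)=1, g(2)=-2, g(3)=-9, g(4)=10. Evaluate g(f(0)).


-2


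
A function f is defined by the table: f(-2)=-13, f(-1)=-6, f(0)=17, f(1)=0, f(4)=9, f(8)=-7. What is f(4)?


Reading from the table at x = 4

9


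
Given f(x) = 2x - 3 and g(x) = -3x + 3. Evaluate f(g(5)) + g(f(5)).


f(g(5)) = -27
g(f(5)) = -18
Sum = -45

-45


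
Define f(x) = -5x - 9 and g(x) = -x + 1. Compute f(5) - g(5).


-30


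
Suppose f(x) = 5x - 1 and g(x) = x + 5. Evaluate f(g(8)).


64


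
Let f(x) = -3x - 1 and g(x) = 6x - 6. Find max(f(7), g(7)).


f(7) = -22
g(7) = 36
max = 36

36


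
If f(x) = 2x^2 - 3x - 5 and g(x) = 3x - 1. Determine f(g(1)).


g(1) = 2
f(2) = 2*(2)^2 - 3*(2) - 5 = -3

-3


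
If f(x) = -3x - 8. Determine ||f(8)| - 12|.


f(8) = -32
|-32| = 32
|32 - 12| = 20

20


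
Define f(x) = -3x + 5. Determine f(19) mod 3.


f(19) = -52
-52 mod 3 = 2

2


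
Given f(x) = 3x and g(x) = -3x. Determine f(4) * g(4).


f(4) = 12
g(4) = -12
Product = -144

-144


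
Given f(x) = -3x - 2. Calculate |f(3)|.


f(3) = -11
|-11| = 11

11


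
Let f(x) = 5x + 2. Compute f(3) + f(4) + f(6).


f(3) = 17
f(4) = 22
f(6) = 32
Sum = 71

71


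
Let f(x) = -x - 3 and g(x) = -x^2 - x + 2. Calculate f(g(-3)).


g(-3) = -4
f(-4) = 1

1


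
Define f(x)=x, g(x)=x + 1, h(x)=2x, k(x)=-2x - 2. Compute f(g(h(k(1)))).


k(1) = -4
h(-4) = -8
g(-8) = -7
f(-7) = -7

-7


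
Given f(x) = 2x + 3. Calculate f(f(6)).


f(6) = 15
f(15) = 33

33


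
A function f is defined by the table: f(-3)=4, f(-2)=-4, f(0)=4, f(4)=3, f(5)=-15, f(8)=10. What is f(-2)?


Reading from the table at x = -2

-4


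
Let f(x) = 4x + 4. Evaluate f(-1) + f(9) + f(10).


f(-1) = 0
f(9) = 40
f(10) = 44
Sum = 84

84


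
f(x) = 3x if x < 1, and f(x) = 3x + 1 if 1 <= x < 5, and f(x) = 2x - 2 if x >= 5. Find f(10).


10 satisfies x >= 5
f(10) = 18

18


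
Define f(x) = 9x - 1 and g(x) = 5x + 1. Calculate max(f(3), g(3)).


f(3) = 26
g(3) = 16
max = 26

26


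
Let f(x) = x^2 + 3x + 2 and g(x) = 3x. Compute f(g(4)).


182


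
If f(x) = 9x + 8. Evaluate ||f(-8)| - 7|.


f(-8) = -64
|-64| = 64
|64 - 7| = 57

57


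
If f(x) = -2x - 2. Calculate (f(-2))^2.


f(-2) = 2
(2)^2 = 4

4


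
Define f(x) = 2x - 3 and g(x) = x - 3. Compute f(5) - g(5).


f(5) = 7
g(5) = 2
Difference = 5

5


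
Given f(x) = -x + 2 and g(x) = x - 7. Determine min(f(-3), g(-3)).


f(-3) = 5
g(-3) = -10
min = -10

-10


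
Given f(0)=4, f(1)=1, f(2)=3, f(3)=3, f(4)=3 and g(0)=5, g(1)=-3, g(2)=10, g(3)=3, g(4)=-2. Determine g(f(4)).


f(4) = 3
g(3) = 3

3


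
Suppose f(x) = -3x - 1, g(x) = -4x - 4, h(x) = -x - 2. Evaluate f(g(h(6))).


h(6) = -8
g(-8) = 28
f(28) = -85

-85


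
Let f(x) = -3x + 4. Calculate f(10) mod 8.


f(10) = -26
-26 mod 8 = 6

6


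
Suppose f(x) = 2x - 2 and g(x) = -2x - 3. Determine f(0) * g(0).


f(0) = -2
g(0) = -3
Product = 6

6


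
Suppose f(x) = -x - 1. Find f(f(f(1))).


-2


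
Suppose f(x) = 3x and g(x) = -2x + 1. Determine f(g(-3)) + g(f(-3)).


40


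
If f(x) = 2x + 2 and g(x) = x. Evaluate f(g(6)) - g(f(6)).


0


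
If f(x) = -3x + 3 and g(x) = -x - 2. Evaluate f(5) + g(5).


f(5) = -12
g(5) = -7
Sum = -19

-19


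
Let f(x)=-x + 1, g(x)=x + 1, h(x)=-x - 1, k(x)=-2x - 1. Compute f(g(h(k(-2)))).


k(-2) = 3
h(3) = -4
g(-4) = -3
f(-3) = 4

4


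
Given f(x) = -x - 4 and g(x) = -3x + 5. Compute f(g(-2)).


g(-2) = 11
f(11) = -15

-15


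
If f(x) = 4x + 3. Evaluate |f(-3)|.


9


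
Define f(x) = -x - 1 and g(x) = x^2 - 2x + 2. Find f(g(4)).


g(4) = 10
f(10) = -11

-11


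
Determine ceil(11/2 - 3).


11/2 = 5.5
5.5 - 3 = 2.5
ceil(2.5) = 3

3


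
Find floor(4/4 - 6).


4/4 = 1
1 - 6 = -5
floor(-5) = -5

-5


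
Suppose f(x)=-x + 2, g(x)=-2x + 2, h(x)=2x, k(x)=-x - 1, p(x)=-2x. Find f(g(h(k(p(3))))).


p(3) = -6
k(-6) = 5
h(5) = 10
g(10) = -18
f(-18) = 20

20


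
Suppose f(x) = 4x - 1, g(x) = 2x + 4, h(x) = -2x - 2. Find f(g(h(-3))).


h(-3) = 4
g(4) = 12
f(12) = 47

47


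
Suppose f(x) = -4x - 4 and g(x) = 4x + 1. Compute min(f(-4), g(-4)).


-15


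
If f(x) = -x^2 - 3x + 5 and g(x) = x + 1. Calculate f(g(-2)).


g(-2) = -1
f(-1) = (-1)*(-1)^2 - 3*(-1) + 5 = 7

7


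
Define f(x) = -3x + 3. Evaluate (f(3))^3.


-216


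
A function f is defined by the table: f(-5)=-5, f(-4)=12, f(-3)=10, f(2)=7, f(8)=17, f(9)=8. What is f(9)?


Reading from the table at x = 9

8


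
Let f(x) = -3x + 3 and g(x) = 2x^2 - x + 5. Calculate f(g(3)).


g(3) = 20
f(20) = -57

-57


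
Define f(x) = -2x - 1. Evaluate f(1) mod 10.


f(1) = -3
-3 mod 10 = 7

7


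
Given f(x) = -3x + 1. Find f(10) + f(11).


-61


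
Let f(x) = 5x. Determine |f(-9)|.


45


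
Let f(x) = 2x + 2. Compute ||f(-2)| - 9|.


f(-2) = -2
|-2| = 2
|2 - 9| = 7

7


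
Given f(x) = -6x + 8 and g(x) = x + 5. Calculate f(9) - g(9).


f(9) = -46
g(9) = 14
Difference = -60

-60


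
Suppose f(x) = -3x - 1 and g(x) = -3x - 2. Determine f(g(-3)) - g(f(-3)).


f(g(-3)) = -22
g(f(-3)) = -26
Difference = 4

4
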